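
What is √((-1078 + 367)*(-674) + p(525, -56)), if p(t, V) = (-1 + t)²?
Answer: √753790 ≈ 868.21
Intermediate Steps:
√((-1078 + 367)*(-674) + p(525, -56)) = √((-1078 + 367)*(-674) + (-1 + 525)²) = √(-711*(-674) + 524²) = √(479214 + 274576) = √753790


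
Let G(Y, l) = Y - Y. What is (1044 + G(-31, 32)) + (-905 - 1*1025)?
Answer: -886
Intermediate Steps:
G(Y, l) = 0
(1044 + G(-31, 32)) + (-905 - 1*1025) = (1044 + 0) + (-905 - 1*1025) = 1044 + (-905 - 1025) = 1044 - 1930 = -886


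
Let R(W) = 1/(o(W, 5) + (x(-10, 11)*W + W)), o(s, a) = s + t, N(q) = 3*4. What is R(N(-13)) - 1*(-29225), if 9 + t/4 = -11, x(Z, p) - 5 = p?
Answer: 3974601/136 ≈ 29225.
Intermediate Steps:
x(Z, p) = 5 + p
t = -80 (t = -36 + 4*(-11) = -36 - 44 = -80)
N(q) = 12
o(s, a) = -80 + s (o(s, a) = s - 80 = -80 + s)
R(W) = 1/(-80 + 18*W) (R(W) = 1/((-80 + W) + ((5 + 11)*W + W)) = 1/((-80 + W) + (16*W + W)) = 1/((-80 + W) + 17*W) = 1/(-80 + 18*W))
R(N(-13)) - 1*(-29225) = 1/(2*(-40 + 9*12)) - 1*(-29225) = 1/(2*(-40 + 108)) + 29225 = (½)/68 + 29225 = (½)*(1/68) + 29225 = 1/136 + 29225 = 3974601/136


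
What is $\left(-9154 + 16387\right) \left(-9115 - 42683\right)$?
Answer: $-374654934$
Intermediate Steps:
$\left(-9154 + 16387\right) \left(-9115 - 42683\right) = 7233 \left(-51798\right) = -374654934$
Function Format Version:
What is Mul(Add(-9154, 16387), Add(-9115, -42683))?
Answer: -374654934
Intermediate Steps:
Mul(Add(-9154, 16387), Add(-9115, -42683)) = Mul(7233, -51798) = -374654934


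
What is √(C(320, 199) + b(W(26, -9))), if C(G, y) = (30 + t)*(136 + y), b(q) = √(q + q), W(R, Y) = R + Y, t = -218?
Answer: √(-62980 + √34) ≈ 250.95*I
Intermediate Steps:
b(q) = √2*√q (b(q) = √(2*q) = √2*√q)
C(G, y) = -25568 - 188*y (C(G, y) = (30 - 218)*(136 + y) = -188*(136 + y) = -25568 - 188*y)
√(C(320, 199) + b(W(26, -9))) = √((-25568 - 188*199) + √2*√(26 - 9)) = √((-25568 - 37412) + √2*√17) = √(-62980 + √34)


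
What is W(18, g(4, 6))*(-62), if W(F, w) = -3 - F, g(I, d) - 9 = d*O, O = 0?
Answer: 1302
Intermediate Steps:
g(I, d) = 9 (g(I, d) = 9 + d*0 = 9 + 0 = 9)
W(18, g(4, 6))*(-62) = (-3 - 1*18)*(-62) = (-3 - 18)*(-62) = -21*(-62) = 1302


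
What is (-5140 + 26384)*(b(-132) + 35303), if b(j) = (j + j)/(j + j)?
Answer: 749998176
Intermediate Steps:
b(j) = 1 (b(j) = (2*j)/((2*j)) = (2*j)*(1/(2*j)) = 1)
(-5140 + 26384)*(b(-132) + 35303) = (-5140 + 26384)*(1 + 35303) = 21244*35304 = 749998176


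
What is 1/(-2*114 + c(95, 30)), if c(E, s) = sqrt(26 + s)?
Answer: -57/12982 - sqrt(14)/25964 ≈ -0.0045348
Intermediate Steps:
1/(-2*114 + c(95, 30)) = 1/(-2*114 + sqrt(26 + 30)) = 1/(-228 + sqrt(56)) = 1/(-228 + 2*sqrt(14))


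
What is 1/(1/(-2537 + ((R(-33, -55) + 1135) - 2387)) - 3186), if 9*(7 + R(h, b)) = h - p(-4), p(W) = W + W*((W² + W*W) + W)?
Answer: -34081/108582075 ≈ -0.00031387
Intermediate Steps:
p(W) = W + W*(W + 2*W²) (p(W) = W + W*((W² + W²) + W) = W + W*(2*W² + W) = W + W*(W + 2*W²))
R(h, b) = 53/9 + h/9 (R(h, b) = -7 + (h - (-4)*(1 - 4 + 2*(-4)²))/9 = -7 + (h - (-4)*(1 - 4 + 2*16))/9 = -7 + (h - (-4)*(1 - 4 + 32))/9 = -7 + (h - (-4)*29)/9 = -7 + (h - 1*(-116))/9 = -7 + (h + 116)/9 = -7 + (116 + h)/9 = -7 + (116/9 + h/9) = 53/9 + h/9)
1/(1/(-2537 + ((R(-33, -55) + 1135) - 2387)) - 3186) = 1/(1/(-2537 + (((53/9 + (⅑)*(-33)) + 1135) - 2387)) - 3186) = 1/(1/(-2537 + (((53/9 - 11/3) + 1135) - 2387)) - 3186) = 1/(1/(-2537 + ((20/9 + 1135) - 2387)) - 3186) = 1/(1/(-2537 + (10235/9 - 2387)) - 3186) = 1/(1/(-2537 - 11248/9) - 3186) = 1/(1/(-34081/9) - 3186) = 1/(-9/34081 - 3186) = 1/(-108582075/34081) = -34081/108582075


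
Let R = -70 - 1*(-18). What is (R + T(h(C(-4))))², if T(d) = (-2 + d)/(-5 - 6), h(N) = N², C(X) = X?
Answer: 343396/121 ≈ 2838.0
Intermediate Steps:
T(d) = 2/11 - d/11 (T(d) = (-2 + d)/(-11) = (-2 + d)*(-1/11) = 2/11 - d/11)
R = -52 (R = -70 + 18 = -52)
(R + T(h(C(-4))))² = (-52 + (2/11 - 1/11*(-4)²))² = (-52 + (2/11 - 1/11*16))² = (-52 + (2/11 - 16/11))² = (-52 - 14/11)² = (-586/11)² = 343396/121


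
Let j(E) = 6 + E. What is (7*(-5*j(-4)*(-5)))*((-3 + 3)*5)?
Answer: 0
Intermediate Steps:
(7*(-5*j(-4)*(-5)))*((-3 + 3)*5) = (7*(-5*(6 - 4)*(-5)))*((-3 + 3)*5) = (7*(-5*2*(-5)))*(0*5) = (7*(-10*(-5)))*0 = (7*50)*0 = 350*0 = 0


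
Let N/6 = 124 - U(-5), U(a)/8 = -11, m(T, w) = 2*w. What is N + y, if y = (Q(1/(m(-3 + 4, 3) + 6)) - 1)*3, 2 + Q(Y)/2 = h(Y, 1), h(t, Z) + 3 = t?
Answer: 2479/2 ≈ 1239.5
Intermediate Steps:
h(t, Z) = -3 + t
Q(Y) = -10 + 2*Y (Q(Y) = -4 + 2*(-3 + Y) = -4 + (-6 + 2*Y) = -10 + 2*Y)
U(a) = -88 (U(a) = 8*(-11) = -88)
N = 1272 (N = 6*(124 - 1*(-88)) = 6*(124 + 88) = 6*212 = 1272)
y = -65/2 (y = ((-10 + 2/(2*3 + 6)) - 1)*3 = ((-10 + 2/(6 + 6)) - 1)*3 = ((-10 + 2/12) - 1)*3 = ((-10 + 2*(1/12)) - 1)*3 = ((-10 + 1/6) - 1)*3 = (-59/6 - 1)*3 = -65/6*3 = -65/2 ≈ -32.500)
N + y = 1272 - 65/2 = 2479/2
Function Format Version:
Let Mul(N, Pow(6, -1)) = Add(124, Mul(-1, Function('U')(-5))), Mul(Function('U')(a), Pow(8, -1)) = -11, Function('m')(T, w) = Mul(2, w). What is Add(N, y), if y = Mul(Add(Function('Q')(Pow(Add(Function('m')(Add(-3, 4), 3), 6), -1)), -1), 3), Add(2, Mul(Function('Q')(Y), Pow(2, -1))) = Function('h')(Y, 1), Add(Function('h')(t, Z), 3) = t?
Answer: Rational(2479, 2) ≈ 1239.5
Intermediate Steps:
Function('h')(t, Z) = Add(-3, t)
Function('Q')(Y) = Add(-10, Mul(2, Y)) (Function('Q')(Y) = Add(-4, Mul(2, Add(-3, Y))) = Add(-4, Add(-6, Mul(2, Y))) = Add(-10, Mul(2, Y)))
Function('U')(a) = -88 (Function('U')(a) = Mul(8, -11) = -88)
N = 1272 (N = Mul(6, Add(124, Mul(-1, -88))) = Mul(6, Add(124, 88)) = Mul(6, 212) = 1272)
y = Rational(-65, 2) (y = Mul(Add(Add(-10, Mul(2, Pow(Add(Mul(2, 3), 6), -1))), -1), 3) = Mul(Add(Add(-10, Mul(2, Pow(Add(6, 6), -1))), -1), 3) = Mul(Add(Add(-10, Mul(2, Pow(12, -1))), -1), 3) = Mul(Add(Add(-10, Mul(2, Rational(1, 12))), -1), 3) = Mul(Add(Add(-10, Rational(1, 6)), -1), 3) = Mul(Add(Rational(-59, 6), -1), 3) = Mul(Rational(-65, 6), 3) = Rational(-65, 2) ≈ -32.500)
Add(N, y) = Add(1272, Rational(-65, 2)) = Rational(2479, 2)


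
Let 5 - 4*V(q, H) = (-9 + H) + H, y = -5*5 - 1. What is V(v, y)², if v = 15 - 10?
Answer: 1089/4 ≈ 272.25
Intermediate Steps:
y = -26 (y = -25 - 1 = -26)
v = 5
V(q, H) = 7/2 - H/2 (V(q, H) = 5/4 - ((-9 + H) + H)/4 = 5/4 - (-9 + 2*H)/4 = 5/4 + (9/4 - H/2) = 7/2 - H/2)
V(v, y)² = (7/2 - ½*(-26))² = (7/2 + 13)² = (33/2)² = 1089/4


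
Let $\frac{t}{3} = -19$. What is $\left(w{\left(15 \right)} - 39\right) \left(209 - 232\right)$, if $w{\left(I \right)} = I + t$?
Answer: $1863$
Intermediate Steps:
$t = -57$ ($t = 3 \left(-19\right) = -57$)
$w{\left(I \right)} = -57 + I$ ($w{\left(I \right)} = I - 57 = -57 + I$)
$\left(w{\left(15 \right)} - 39\right) \left(209 - 232\right) = \left(\left(-57 + 15\right) - 39\right) \left(209 - 232\right) = \left(-42 - 39\right) \left(-23\right) = \left(-81\right) \left(-23\right) = 1863$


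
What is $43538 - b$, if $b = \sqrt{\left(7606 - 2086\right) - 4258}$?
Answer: $43538 - \sqrt{1262} \approx 43503.0$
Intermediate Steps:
$b = \sqrt{1262}$ ($b = \sqrt{\left(7606 - 2086\right) - 4258} = \sqrt{5520 - 4258} = \sqrt{1262} \approx 35.525$)
$43538 - b = 43538 - \sqrt{1262}$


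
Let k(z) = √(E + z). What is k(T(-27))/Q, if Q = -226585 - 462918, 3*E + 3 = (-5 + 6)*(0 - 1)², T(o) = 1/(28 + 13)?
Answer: -I*√9717/84808869 ≈ -1.1623e-6*I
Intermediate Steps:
T(o) = 1/41
E = -⅔ (E = -1 + ((-5 + 6)*(0 - 1)²)/3 = -1 + (1*(-1)²)/3 = -1 + (1*1)/3 = -1 + (⅓)*1 = -1 + ⅓ = -⅔ ≈ -0.66667)
k(z) = √(-⅔ + z)
Q = -689503
k(T(-27))/Q = (√(-6 + 9*(1/41))/3)/(-689503) = (√(-6 + 9/41)/3)*(-1/689503) = (√(-237/41)/3)*(-1/689503) = ((I*√9717/41)/3)*(-1/689503) = (I*√9717/123)*(-1/689503) = -I*√9717/84808869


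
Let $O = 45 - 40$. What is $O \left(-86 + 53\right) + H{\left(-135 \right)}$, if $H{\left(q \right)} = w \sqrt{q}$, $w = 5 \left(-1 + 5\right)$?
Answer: $-165 + 60 i \sqrt{15} \approx -165.0 + 232.38 i$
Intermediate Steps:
$O = 5$ ($O = 45 - 40 = 5$)
$w = 20$ ($w = 5 \cdot 4 = 20$)
$H{\left(q \right)} = 20 \sqrt{q}$
$O \left(-86 + 53\right) + H{\left(-135 \right)} = 5 \left(-86 + 53\right) + 20 \sqrt{-135} = 5 \left(-33\right) + 20 \cdot 3 i \sqrt{15} = -165 + 60 i \sqrt{15}$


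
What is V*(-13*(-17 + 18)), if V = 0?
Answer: 0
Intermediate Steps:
V*(-13*(-17 + 18)) = 0*(-13*(-17 + 18)) = 0*(-13*1) = 0*(-13) = 0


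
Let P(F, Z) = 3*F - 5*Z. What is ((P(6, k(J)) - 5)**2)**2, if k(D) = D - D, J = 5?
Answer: 28561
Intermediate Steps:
k(D) = 0
P(F, Z) = -5*Z + 3*F
((P(6, k(J)) - 5)**2)**2 = (((-5*0 + 3*6) - 5)**2)**2 = (((0 + 18) - 5)**2)**2 = ((18 - 5)**2)**2 = (13**2)**2 = 169**2 = 28561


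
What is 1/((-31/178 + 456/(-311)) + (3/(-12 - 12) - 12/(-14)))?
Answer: -1550024/1407813 ≈ -1.1010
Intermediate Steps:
1/((-31/178 + 456/(-311)) + (3/(-12 - 12) - 12/(-14))) = 1/((-31*1/178 + 456*(-1/311)) + (3/(-24) - 12*(-1/14))) = 1/((-31/178 - 456/311) + (3*(-1/24) + 6/7)) = 1/(-90809/55358 + (-⅛ + 6/7)) = 1/(-90809/55358 + 41/56) = 1/(-1407813/1550024) = -1550024/1407813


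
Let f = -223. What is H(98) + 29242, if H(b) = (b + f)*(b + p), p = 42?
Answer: 11742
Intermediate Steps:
H(b) = (-223 + b)*(42 + b) (H(b) = (b - 223)*(b + 42) = (-223 + b)*(42 + b))
H(98) + 29242 = (-9366 + 98**2 - 181*98) + 29242 = (-9366 + 9604 - 17738) + 29242 = -17500 + 29242 = 11742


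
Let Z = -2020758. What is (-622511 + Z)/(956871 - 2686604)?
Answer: 2643269/1729733 ≈ 1.5281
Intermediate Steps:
(-622511 + Z)/(956871 - 2686604) = (-622511 - 2020758)/(956871 - 2686604) = -2643269/(-1729733) = -2643269*(-1/1729733) = 2643269/1729733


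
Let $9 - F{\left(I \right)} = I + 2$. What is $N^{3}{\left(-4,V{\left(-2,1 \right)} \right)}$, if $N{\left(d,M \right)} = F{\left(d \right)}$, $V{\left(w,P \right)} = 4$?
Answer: $1331$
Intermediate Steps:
$F{\left(I \right)} = 7 - I$ ($F{\left(I \right)} = 9 - \left(I + 2\right) = 9 - \left(2 + I\right) = 7 - I$)
$N{\left(d,M \right)} = 7 - d$
$N^{3}{\left(-4,V{\left(-2,1 \right)} \right)} = \left(7 - -4\right)^{3} = \left(7 + 4\right)^{3} = 11^{3} = 1331$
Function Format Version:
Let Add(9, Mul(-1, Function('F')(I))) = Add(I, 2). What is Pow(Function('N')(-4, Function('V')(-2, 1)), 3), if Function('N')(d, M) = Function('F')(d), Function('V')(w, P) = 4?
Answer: 1331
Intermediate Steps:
Function('F')(I) = Add(7, Mul(-1, I)) (Function('F')(I) = Add(9, Mul(-1, Add(I, 2))) = Add(9, Mul(-1, Add(2, I))) = Add(9, Add(-2, Mul(-1, I))) = Add(7, Mul(-1, I)))
Function('N')(d, M) = Add(7, Mul(-1, d))
Pow(Function('N')(-4, Function('V')(-2, 1)), 3) = Pow(Add(7, Mul(-1, -4)), 3) = Pow(Add(7, 4), 3) = Pow(11, 3) = 1331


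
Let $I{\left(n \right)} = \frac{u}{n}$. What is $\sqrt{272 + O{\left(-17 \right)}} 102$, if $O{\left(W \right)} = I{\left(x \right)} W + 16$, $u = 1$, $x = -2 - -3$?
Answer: $102 \sqrt{271} \approx 1679.1$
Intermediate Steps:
$x = 1$ ($x = -2 + 3 = 1$)
$I{\left(n \right)} = \frac{1}{n}$ ($I{\left(n \right)} = 1 \frac{1}{n} = \frac{1}{n}$)
$O{\left(W \right)} = 16 + W$ ($O{\left(W \right)} = \frac{W}{1} + 16 = 1 W + 16 = W + 16 = 16 + W$)
$\sqrt{272 + O{\left(-17 \right)}} 102 = \sqrt{272 + \left(16 - 17\right)} 102 = \sqrt{272 - 1} \cdot 102 = \sqrt{271} \cdot 102 = 102 \sqrt{271}$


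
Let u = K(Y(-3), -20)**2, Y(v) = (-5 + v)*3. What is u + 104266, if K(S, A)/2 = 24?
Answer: 106570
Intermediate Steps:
Y(v) = -15 + 3*v
K(S, A) = 48 (K(S, A) = 2*24 = 48)
u = 2304 (u = 48**2 = 2304)
u + 104266 = 2304 + 104266 = 106570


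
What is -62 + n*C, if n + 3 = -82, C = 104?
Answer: -8902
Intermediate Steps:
n = -85 (n = -3 - 82 = -85)
-62 + n*C = -62 - 85*104 = -62 - 8840 = -8902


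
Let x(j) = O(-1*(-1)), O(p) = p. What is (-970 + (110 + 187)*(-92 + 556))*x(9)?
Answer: 136838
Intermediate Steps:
x(j) = 1 (x(j) = -1*(-1) = 1)
(-970 + (110 + 187)*(-92 + 556))*x(9) = (-970 + (110 + 187)*(-92 + 556))*1 = (-970 + 297*464)*1 = (-970 + 137808)*1 = 136838*1 = 136838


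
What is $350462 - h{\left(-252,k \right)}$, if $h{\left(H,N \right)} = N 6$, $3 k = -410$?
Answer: $351282$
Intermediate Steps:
$k = - \frac{410}{3}$ ($k = \frac{1}{3} \left(-410\right) = - \frac{410}{3} \approx -136.67$)
$h{\left(H,N \right)} = 6 N$
$350462 - h{\left(-252,k \right)} = 350462 - 6 \left(- \frac{410}{3}\right) = 350462 - -820 = 350462 + 820 = 351282$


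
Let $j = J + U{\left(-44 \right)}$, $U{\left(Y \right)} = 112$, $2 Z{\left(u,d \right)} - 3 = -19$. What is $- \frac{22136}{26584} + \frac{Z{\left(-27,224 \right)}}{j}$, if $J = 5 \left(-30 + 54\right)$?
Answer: $- \frac{83566}{96367} \approx -0.86716$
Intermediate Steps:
$Z{\left(u,d \right)} = -8$ ($Z{\left(u,d \right)} = \frac{3}{2} + \frac{1}{2} \left(-19\right) = \frac{3}{2} - \frac{19}{2} = -8$)
$J = 120$ ($J = 5 \cdot 24 = 120$)
$j = 232$ ($j = 120 + 112 = 232$)
$- \frac{22136}{26584} + \frac{Z{\left(-27,224 \right)}}{j} = - \frac{22136}{26584} - \frac{8}{232} = \left(-22136\right) \frac{1}{26584} - \frac{1}{29} = - \frac{2767}{3323} - \frac{1}{29} = - \frac{83566}{96367}$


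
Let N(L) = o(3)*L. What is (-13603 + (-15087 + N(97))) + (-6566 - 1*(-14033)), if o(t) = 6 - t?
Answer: -20932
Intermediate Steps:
N(L) = 3*L (N(L) = (6 - 1*3)*L = (6 - 3)*L = 3*L)
(-13603 + (-15087 + N(97))) + (-6566 - 1*(-14033)) = (-13603 + (-15087 + 3*97)) + (-6566 - 1*(-14033)) = (-13603 + (-15087 + 291)) + (-6566 + 14033) = (-13603 - 14796) + 7467 = -28399 + 7467 = -20932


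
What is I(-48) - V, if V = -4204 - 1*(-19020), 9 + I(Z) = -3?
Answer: -14828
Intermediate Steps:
I(Z) = -12 (I(Z) = -9 - 3 = -12)
V = 14816 (V = -4204 + 19020 = 14816)
I(-48) - V = -12 - 1*14816 = -12 - 14816 = -14828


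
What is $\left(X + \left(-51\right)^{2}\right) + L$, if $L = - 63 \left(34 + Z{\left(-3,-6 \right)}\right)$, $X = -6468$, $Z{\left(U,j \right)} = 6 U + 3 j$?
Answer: $-3741$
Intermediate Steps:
$Z{\left(U,j \right)} = 3 j + 6 U$
$L = 126$ ($L = - 63 \left(34 + \left(3 \left(-6\right) + 6 \left(-3\right)\right)\right) = - 63 \left(34 - 36\right) = \left(-63\right) \left(-2\right) = 126$)
$\left(X + \left(-51\right)^{2}\right) + L = \left(-6468 + \left(-51\right)^{2}\right) + 126 = \left(-6468 + 2601\right) + 126 = -3867 + 126 = -3741$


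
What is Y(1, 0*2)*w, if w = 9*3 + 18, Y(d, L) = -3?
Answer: -135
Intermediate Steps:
w = 45 (w = 27 + 18 = 45)
Y(1, 0*2)*w = -3*45 = -135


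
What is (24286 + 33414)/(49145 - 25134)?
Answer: 57700/24011 ≈ 2.4031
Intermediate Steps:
(24286 + 33414)/(49145 - 25134) = 57700/24011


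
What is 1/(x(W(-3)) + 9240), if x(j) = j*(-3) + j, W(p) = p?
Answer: 1/9246 ≈ 0.00010815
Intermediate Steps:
x(j) = -2*j (x(j) = -3*j + j = -2*j)
1/(x(W(-3)) + 9240) = 1/(-2*(-3) + 9240) = 1/(6 + 9240) = 1/9246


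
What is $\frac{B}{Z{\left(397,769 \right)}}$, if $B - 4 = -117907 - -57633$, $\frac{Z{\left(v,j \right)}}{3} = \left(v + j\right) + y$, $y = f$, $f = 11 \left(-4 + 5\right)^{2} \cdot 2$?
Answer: $- \frac{10045}{594} \approx -16.911$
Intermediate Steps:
$f = 22$ ($f = 11 \cdot 1^{2} \cdot 2 = 11 \cdot 1 \cdot 2 = 11 \cdot 2 = 22$)
$y = 22$
$Z{\left(v,j \right)} = 66 + 3 j + 3 v$ ($Z{\left(v,j \right)} = 3 \left(\left(v + j\right) + 22\right) = 3 \left(\left(j + v\right) + 22\right) = 3 \left(22 + j + v\right) = 66 + 3 j + 3 v$)
$B = -60270$ ($B = 4 - 60274 = -60270$)
$\frac{B}{Z{\left(397,769 \right)}} = - \frac{60270}{66 + 3 \cdot 769 + 3 \cdot 397} = - \frac{60270}{66 + 2307 + 1191} = - \frac{60270}{3564} = \left(-60270\right) \frac{1}{3564} = - \frac{10045}{594}$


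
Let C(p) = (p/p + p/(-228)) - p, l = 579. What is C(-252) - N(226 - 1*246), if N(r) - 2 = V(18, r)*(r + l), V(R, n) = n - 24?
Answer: 472114/19 ≈ 24848.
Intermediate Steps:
V(R, n) = -24 + n
N(r) = 2 + (-24 + r)*(579 + r) (N(r) = 2 + (-24 + r)*(r + 579) = 2 + (-24 + r)*(579 + r))
C(p) = 1 - 229*p/228 (C(p) = (1 + p*(-1/228)) - p = (1 - p/228) - p = 1 - 229*p/228)
C(-252) - N(226 - 1*246) = (1 - 229/228*(-252)) - (-13894 + (226 - 1*246)**2 + 555*(226 - 1*246)) = (1 + 4809/19) - (-13894 + (226 - 246)**2 + 555*(226 - 246)) = 4828/19 - (-13894 + (-20)**2 + 555*(-20)) = 4828/19 - (-13894 + 400 - 11100) = 4828/19 - 1*(-24594) = 4828/19 + 24594 = 472114/19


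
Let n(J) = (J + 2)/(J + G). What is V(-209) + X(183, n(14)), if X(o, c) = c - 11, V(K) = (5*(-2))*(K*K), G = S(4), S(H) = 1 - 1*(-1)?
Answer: -436820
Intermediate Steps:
S(H) = 2 (S(H) = 1 + 1 = 2)
G = 2
V(K) = -10*K²
n(J) = 1 (n(J) = (J + 2)/(J + 2) = (2 + J)/(2 + J) = 1)
X(o, c) = -11 + c
V(-209) + X(183, n(14)) = -10*(-209)² + (-11 + 1) = -10*43681 - 10 = -436810 - 10 = -436820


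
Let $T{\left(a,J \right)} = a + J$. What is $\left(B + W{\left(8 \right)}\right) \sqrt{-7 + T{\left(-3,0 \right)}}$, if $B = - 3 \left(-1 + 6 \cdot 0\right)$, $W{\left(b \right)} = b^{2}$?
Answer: $67 i \sqrt{10} \approx 211.87 i$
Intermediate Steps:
$T{\left(a,J \right)} = J + a$
$B = 3$ ($B = - 3 \left(-1 + 0\right) = \left(-3\right) \left(-1\right) = 3$)
$\left(B + W{\left(8 \right)}\right) \sqrt{-7 + T{\left(-3,0 \right)}} = \left(3 + 8^{2}\right) \sqrt{-7 + \left(0 - 3\right)} = \left(3 + 64\right) \sqrt{-7 - 3} = 67 \sqrt{-10} = 67 i \sqrt{10}$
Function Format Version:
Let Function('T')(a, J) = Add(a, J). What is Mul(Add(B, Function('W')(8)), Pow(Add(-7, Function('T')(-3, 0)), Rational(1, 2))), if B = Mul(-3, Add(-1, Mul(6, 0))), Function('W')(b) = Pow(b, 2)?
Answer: Mul(67, I, Pow(10, Rational(1, 2))) ≈ Mul(211.87, I)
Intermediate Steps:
Function('T')(a, J) = Add(J, a)
B = 3 (B = Mul(-3, Add(-1, 0)) = Mul(-3, -1) = 3)
Mul(Add(B, Function('W')(8)), Pow(Add(-7, Function('T')(-3, 0)), Rational(1, 2))) = Mul(Add(3, Pow(8, 2)), Pow(Add(-7, Add(0, -3)), Rational(1, 2))) = Mul(Add(3, 64), Pow(Add(-7, -3), Rational(1, 2))) = Mul(67, Pow(-10, Rational(1, 2))) = Mul(67, Mul(I, Pow(10, Rational(1, 2)))) = Mul(67, I, Pow(10, Rational(1, 2)))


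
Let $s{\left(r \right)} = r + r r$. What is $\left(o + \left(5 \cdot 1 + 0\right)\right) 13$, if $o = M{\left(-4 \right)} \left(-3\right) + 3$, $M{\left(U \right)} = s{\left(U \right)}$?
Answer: $-364$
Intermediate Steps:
$s{\left(r \right)} = r + r^{2}$
$M{\left(U \right)} = U \left(1 + U\right)$
$o = -33$ ($o = - 4 \left(1 - 4\right) \left(-3\right) + 3 = \left(-4\right) \left(-3\right) \left(-3\right) + 3 = 12 \left(-3\right) + 3 = -36 + 3 = -33$)
$\left(o + \left(5 \cdot 1 + 0\right)\right) 13 = \left(-33 + \left(5 \cdot 1 + 0\right)\right) 13 = \left(-33 + \left(5 + 0\right)\right) 13 = \left(-33 + 5\right) 13 = \left(-28\right) 13 = -364$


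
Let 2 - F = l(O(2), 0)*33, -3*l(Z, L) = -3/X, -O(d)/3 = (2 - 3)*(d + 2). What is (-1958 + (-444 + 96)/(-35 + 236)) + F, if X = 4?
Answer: -526883/268 ≈ -1966.0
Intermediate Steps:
O(d) = 6 + 3*d (O(d) = -3*(2 - 3)*(d + 2) = -(-3)*(2 + d) = -3*(-2 - d) = 6 + 3*d)
l(Z, L) = ¼ (l(Z, L) = -(-1)/4 = -⅓*(-¾) = ¼)
F = -25/4 (F = 2 - 33/4 = -25/4 ≈ -6.2500)
(-1958 + (-444 + 96)/(-35 + 236)) + F = (-1958 + (-444 + 96)/(-35 + 236)) - 25/4 = (-1958 - 348/201) - 25/4 = (-1958 - 348*1/201) - 25/4 = (-1958 - 116/67) - 25/4 = -131302/67 - 25/4 = -526883/268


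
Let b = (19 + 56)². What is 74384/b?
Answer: 74384/5625 ≈ 13.224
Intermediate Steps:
b = 5625 (b = 75² = 5625)
74384/b = 74384/5625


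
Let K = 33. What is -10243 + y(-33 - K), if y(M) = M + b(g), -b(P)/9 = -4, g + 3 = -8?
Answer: -10273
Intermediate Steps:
g = -11 (g = -3 - 8 = -11)
b(P) = 36 (b(P) = -9*(-4) = 36)
y(M) = 36 + M (y(M) = M + 36 = 36 + M)
-10243 + y(-33 - K) = -10243 + (36 + (-33 - 1*33)) = -10243 + (36 + (-33 - 33)) = -10243 + (36 - 66) = -10243 - 30 = -10273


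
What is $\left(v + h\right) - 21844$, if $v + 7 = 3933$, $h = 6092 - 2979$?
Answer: $-14805$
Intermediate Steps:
$h = 3113$ ($h = 6092 - 2979 = 3113$)
$v = 3926$ ($v = -7 + 3933 = 3926$)
$\left(v + h\right) - 21844 = \left(3926 + 3113\right) - 21844 = 7039 - 21844 = -14805$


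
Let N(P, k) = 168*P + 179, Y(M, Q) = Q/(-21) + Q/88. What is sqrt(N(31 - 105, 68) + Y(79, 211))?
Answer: I*sqrt(10467848622)/924 ≈ 110.73*I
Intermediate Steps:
Y(M, Q) = -67*Q/1848 (Y(M, Q) = Q*(-1/21) + Q*(1/88) = -Q/21 + Q/88 = -67*Q/1848)
N(P, k) = 179 + 168*P
sqrt(N(31 - 105, 68) + Y(79, 211)) = sqrt((179 + 168*(31 - 105)) - 67/1848*211) = sqrt((179 + 168*(-74)) - 14137/1848) = sqrt((179 - 12432) - 14137/1848) = sqrt(-12253 - 14137/1848) = sqrt(-22657681/1848) = I*sqrt(10467848622)/924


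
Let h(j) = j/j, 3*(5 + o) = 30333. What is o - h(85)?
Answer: 10105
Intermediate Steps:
o = 10106 (o = -5 + (1/3)*30333 = -5 + 10111 = 10106)
h(j) = 1
o - h(85) = 10106 - 1*1 = 10106 - 1 = 10105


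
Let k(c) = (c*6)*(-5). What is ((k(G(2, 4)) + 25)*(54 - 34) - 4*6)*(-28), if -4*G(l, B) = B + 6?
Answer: -55328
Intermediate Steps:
G(l, B) = -3/2 - B/4 (G(l, B) = -(B + 6)/4 = -(6 + B)/4 = -3/2 - B/4)
k(c) = -30*c (k(c) = (6*c)*(-5) = -30*c)
((k(G(2, 4)) + 25)*(54 - 34) - 4*6)*(-28) = ((-30*(-3/2 - ¼*4) + 25)*(54 - 34) - 4*6)*(-28) = ((-30*(-3/2 - 1) + 25)*20 - 24)*(-28) = ((-30*(-5/2) + 25)*20 - 24)*(-28) = ((75 + 25)*20 - 24)*(-28) = (100*20 - 24)*(-28) = (2000 - 24)*(-28) = 1976*(-28) = -55328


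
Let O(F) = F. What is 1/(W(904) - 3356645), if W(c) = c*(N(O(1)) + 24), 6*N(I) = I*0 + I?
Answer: -3/10004395 ≈ -2.9987e-7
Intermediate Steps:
N(I) = I/6 (N(I) = (I*0 + I)/6 = (0 + I)/6 = I/6)
W(c) = 145*c/6 (W(c) = c*((⅙)*1 + 24) = c*(⅙ + 24) = c*(145/6) = 145*c/6)
1/(W(904) - 3356645) = 1/((145/6)*904 - 3356645) = 1/(65540/3 - 3356645) = 1/(-10004395/3) = -3/10004395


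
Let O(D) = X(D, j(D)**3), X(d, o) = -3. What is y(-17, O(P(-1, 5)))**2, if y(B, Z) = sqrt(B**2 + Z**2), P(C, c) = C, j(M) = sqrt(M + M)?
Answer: 298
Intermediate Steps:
j(M) = sqrt(2)*sqrt(M) (j(M) = sqrt(2*M) = sqrt(2)*sqrt(M))
O(D) = -3
y(-17, O(P(-1, 5)))**2 = (sqrt((-17)**2 + (-3)**2))**2 = (sqrt(289 + 9))**2 = (sqrt(298))**2 = 298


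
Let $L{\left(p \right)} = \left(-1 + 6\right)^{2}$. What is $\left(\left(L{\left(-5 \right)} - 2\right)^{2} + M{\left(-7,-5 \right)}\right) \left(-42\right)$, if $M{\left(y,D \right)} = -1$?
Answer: $-22176$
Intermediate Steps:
$L{\left(p \right)} = 25$ ($L{\left(p \right)} = 5^{2} = 25$)
$\left(\left(L{\left(-5 \right)} - 2\right)^{2} + M{\left(-7,-5 \right)}\right) \left(-42\right) = \left(\left(25 - 2\right)^{2} - 1\right) \left(-42\right) = \left(23^{2} - 1\right) \left(-42\right) = \left(529 - 1\right) \left(-42\right) = 528 \left(-42\right) = -22176$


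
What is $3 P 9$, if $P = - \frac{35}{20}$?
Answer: $- \frac{189}{4} \approx -47.25$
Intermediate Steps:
$P = - \frac{7}{4}$ ($P = \left(-35\right) \frac{1}{20} = - \frac{7}{4} \approx -1.75$)
$3 P 9 = 3 \left(- \frac{7}{4}\right) 9 = \left(- \frac{21}{4}\right) 9 = - \frac{189}{4}$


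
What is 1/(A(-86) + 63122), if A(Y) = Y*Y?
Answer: 1/70518 ≈ 1.4181e-5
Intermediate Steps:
A(Y) = Y²
1/(A(-86) + 63122) = 1/((-86)² + 63122) = 1/(7396 + 63122) = 1/70518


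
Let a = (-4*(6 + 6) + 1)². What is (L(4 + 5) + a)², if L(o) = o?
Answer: 4919524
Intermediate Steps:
a = 2209 (a = (-4*12 + 1)² = (-48 + 1)² = (-47)² = 2209)
(L(4 + 5) + a)² = ((4 + 5) + 2209)² = (9 + 2209)² = 2218² = 4919524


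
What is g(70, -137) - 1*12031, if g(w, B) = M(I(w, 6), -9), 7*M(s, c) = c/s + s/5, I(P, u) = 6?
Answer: -842173/70 ≈ -12031.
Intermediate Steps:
M(s, c) = s/35 + c/(7*s) (M(s, c) = (c/s + s/5)/7 = (s/5 + c/s)/7 = s/35 + c/(7*s))
g(w, B) = -3/70 (g(w, B) = (1/35)*6 + (⅐)*(-9)/6 = 6/35 + (⅐)*(-9)*(⅙) = 6/35 - 3/14 = -3/70)
g(70, -137) - 1*12031 = -3/70 - 1*12031 = -3/70 - 12031 = -842173/70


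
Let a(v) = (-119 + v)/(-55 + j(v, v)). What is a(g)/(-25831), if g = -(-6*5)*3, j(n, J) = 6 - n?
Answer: -29/3590509 ≈ -8.0769e-6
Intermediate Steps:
g = 90 (g = -(-30)*3 = -1*(-90) = 90)
a(v) = (-119 + v)/(-49 - v) (a(v) = (-119 + v)/(-55 + (6 - v)) = (-119 + v)/(-49 - v))
a(g)/(-25831) = ((119 - 1*90)/(49 + 90))/(-25831) = ((119 - 90)/139)*(-1/25831) = ((1/139)*29)*(-1/25831) = (29/139)*(-1/25831) = -29/3590509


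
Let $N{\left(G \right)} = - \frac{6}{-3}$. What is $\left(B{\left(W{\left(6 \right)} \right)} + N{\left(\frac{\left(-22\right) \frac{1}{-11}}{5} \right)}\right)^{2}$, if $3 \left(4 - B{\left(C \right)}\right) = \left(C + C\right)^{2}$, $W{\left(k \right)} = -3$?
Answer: $36$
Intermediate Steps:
$N{\left(G \right)} = 2$ ($N{\left(G \right)} = \left(-6\right) \left(- \frac{1}{3}\right) = 2$)
$B{\left(C \right)} = 4 - \frac{4 C^{2}}{3}$ ($B{\left(C \right)} = 4 - \frac{\left(C + C\right)^{2}}{3} = 4 - \frac{\left(2 C\right)^{2}}{3} = 4 - \frac{4 C^{2}}{3}$)
$\left(B{\left(W{\left(6 \right)} \right)} + N{\left(\frac{\left(-22\right) \frac{1}{-11}}{5} \right)}\right)^{2} = \left(\left(4 - \frac{4 \left(-3\right)^{2}}{3}\right) + 2\right)^{2} = \left(\left(4 - 12\right) + 2\right)^{2} = \left(-8 + 2\right)^{2} = \left(-6\right)^{2} = 36$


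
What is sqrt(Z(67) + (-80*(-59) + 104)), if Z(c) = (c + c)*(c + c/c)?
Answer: 4*sqrt(871) ≈ 118.05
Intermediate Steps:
Z(c) = 2*c*(1 + c) (Z(c) = (2*c)*(c + 1) = (2*c)*(1 + c) = 2*c*(1 + c))
sqrt(Z(67) + (-80*(-59) + 104)) = sqrt(2*67*(1 + 67) + (-80*(-59) + 104)) = sqrt(2*67*68 + (4720 + 104)) = sqrt(9112 + 4824) = sqrt(13936) = 4*sqrt(871)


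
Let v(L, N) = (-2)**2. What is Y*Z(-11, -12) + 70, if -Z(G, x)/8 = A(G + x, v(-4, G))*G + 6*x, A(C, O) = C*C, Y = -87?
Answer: -4100066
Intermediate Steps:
v(L, N) = 4
A(C, O) = C**2
Z(G, x) = -48*x - 8*G*(G + x)**2 (Z(G, x) = -8*((G + x)**2*G + 6*x) = -8*(G*(G + x)**2 + 6*x) = -8*(6*x + G*(G + x)**2) = -48*x - 8*G*(G + x)**2)
Y*Z(-11, -12) + 70 = -87*(-48*(-12) - 8*(-11)*(-11 - 12)**2) + 70 = -87*(576 - 8*(-11)*(-23)**2) + 70 = -87*(576 - 8*(-11)*529) + 70 = -87*(576 + 46552) + 70 = -87*47128 + 70 = -4100136 + 70 = -4100066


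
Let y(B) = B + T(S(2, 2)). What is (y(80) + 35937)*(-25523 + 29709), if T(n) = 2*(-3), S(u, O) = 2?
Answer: 150742046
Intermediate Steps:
T(n) = -6
y(B) = -6 + B (y(B) = B - 6 = -6 + B)
(y(80) + 35937)*(-25523 + 29709) = ((-6 + 80) + 35937)*(-25523 + 29709) = (74 + 35937)*4186 = 36011*4186 = 150742046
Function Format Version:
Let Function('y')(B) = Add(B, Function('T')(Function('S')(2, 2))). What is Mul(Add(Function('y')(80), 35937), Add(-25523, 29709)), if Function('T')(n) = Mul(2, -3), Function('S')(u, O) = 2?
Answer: 150742046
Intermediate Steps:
Function('T')(n) = -6
Function('y')(B) = Add(-6, B) (Function('y')(B) = Add(B, -6) = Add(-6, B))
Mul(Add(Function('y')(80), 35937), Add(-25523, 29709)) = Mul(Add(Add(-6, 80), 35937), Add(-25523, 29709)) = Mul(Add(74, 35937), 4186) = Mul(36011, 4186) = 150742046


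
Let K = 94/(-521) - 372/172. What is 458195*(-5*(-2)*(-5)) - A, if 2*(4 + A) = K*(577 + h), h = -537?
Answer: -513245989738/22403 ≈ -2.2910e+7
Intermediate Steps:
K = -52495/22403 (K = 94*(-1/521) - 372*1/172 = -94/521 - 93/43 = -52495/22403 ≈ -2.3432)
A = -1139512/22403 (A = -4 + (-52495*(577 - 537)/22403)/2 = -4 + (-52495/22403*40)/2 = -4 + (½)*(-2099800/22403) = -4 - 1049900/22403 = -1139512/22403 ≈ -50.864)
458195*(-5*(-2)*(-5)) - A = 458195*(-5*(-2)*(-5)) - 1*(-1139512/22403) = 458195*(10*(-5)) + 1139512/22403 = 458195*(-50) + 1139512/22403 = -22909750 + 1139512/22403 = -513245989738/22403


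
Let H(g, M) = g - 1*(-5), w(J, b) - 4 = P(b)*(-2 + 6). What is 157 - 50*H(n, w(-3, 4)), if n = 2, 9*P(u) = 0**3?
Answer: -193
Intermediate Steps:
P(u) = 0 (P(u) = (1/9)*0**3 = (1/9)*0 = 0)
w(J, b) = 4 (w(J, b) = 4 + 0*(-2 + 6) = 4 + 0*4 = 4 + 0 = 4)
H(g, M) = 5 + g (H(g, M) = g + 5 = 5 + g)
157 - 50*H(n, w(-3, 4)) = 157 - 50*(5 + 2) = 157 - 50*7 = 157 - 350 = -193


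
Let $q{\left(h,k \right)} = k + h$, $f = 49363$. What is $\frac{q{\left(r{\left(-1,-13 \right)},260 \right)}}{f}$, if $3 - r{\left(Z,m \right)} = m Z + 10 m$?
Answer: $\frac{380}{49363} \approx 0.0076981$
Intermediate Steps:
$r{\left(Z,m \right)} = 3 - 10 m - Z m$ ($r{\left(Z,m \right)} = 3 - \left(m Z + 10 m\right) = 3 - \left(Z m + 10 m\right) = 3 - \left(10 m + Z m\right) = 3 - 10 m - Z m$)
$q{\left(h,k \right)} = h + k$
$\frac{q{\left(r{\left(-1,-13 \right)},260 \right)}}{f} = \frac{\left(3 - -130 - \left(-1\right) \left(-13\right)\right) + 260}{49363} = \left(\left(3 + 130 - 13\right) + 260\right) \frac{1}{49363} = \left(120 + 260\right) \frac{1}{49363} = 380 \cdot \frac{1}{49363} = \frac{380}{49363}$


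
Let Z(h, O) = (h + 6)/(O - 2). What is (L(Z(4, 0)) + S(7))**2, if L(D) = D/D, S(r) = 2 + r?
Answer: 100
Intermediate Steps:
Z(h, O) = (6 + h)/(-2 + O)
L(D) = 1
(L(Z(4, 0)) + S(7))**2 = (1 + (2 + 7))**2 = (1 + 9)**2 = 10**2 = 100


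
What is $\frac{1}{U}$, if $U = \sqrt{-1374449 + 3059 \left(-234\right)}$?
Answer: $- \frac{i \sqrt{2090255}}{2090255} \approx - 0.00069167 i$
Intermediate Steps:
$U = i \sqrt{2090255}$ ($U = \sqrt{-1374449 - 715806} = \sqrt{-2090255} = i \sqrt{2090255} \approx 1445.8 i$)
$\frac{1}{U} = \frac{1}{i \sqrt{2090255}} = - \frac{i \sqrt{2090255}}{2090255}$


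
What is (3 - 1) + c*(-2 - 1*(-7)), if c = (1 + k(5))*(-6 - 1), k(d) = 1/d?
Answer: -40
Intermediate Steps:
c = -42/5 (c = (1 + 1/5)*(-6 - 1) = (1 + ⅕)*(-7) = (6/5)*(-7) = -42/5 ≈ -8.4000)
(3 - 1) + c*(-2 - 1*(-7)) = (3 - 1) - 42*(-2 - 1*(-7))/5 = 2 - 42*(-2 + 7)/5 = 2 - 42/5*5 = 2 - 42 = -40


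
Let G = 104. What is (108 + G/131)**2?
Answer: 203119504/17161 ≈ 11836.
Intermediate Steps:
(108 + G/131)**2 = (108 + 104/131)**2 = (14252/131)**2 = 203119504/17161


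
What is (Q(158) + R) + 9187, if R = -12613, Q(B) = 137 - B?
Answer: -3447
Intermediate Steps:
(Q(158) + R) + 9187 = ((137 - 1*158) - 12613) + 9187 = ((137 - 158) - 12613) + 9187 = (-21 - 12613) + 9187 = -12634 + 9187 = -3447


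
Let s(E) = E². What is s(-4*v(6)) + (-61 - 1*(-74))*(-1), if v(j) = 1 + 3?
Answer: 243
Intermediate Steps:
v(j) = 4
s(-4*v(6)) + (-61 - 1*(-74))*(-1) = (-4*4)² + (-61 - 1*(-74))*(-1) = (-16)² + (-61 + 74)*(-1) = 256 + 13*(-1) = 256 - 13 = 243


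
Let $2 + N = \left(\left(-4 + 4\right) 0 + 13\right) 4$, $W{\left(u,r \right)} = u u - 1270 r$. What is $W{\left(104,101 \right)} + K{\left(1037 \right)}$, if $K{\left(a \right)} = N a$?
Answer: $-65604$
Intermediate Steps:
$W{\left(u,r \right)} = u^{2} - 1270 r$
$N = 50$ ($N = -2 + \left(\left(-4 + 4\right) 0 + 13\right) 4 = -2 + \left(0 \cdot 0 + 13\right) 4 = -2 + \left(0 + 13\right) 4 = -2 + 13 \cdot 4 = -2 + 52 = 50$)
$K{\left(a \right)} = 50 a$
$W{\left(104,101 \right)} + K{\left(1037 \right)} = \left(104^{2} - 128270\right) + 50 \cdot 1037 = \left(10816 - 128270\right) + 51850 = -117454 + 51850 = -65604$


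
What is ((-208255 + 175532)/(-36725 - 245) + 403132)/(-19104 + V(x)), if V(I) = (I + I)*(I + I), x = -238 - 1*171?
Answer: 14903822763/24031239400 ≈ 0.62018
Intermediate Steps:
x = -409 (x = -238 - 171 = -409)
V(I) = 4*I² (V(I) = (2*I)*(2*I) = 4*I²)
((-208255 + 175532)/(-36725 - 245) + 403132)/(-19104 + V(x)) = ((-208255 + 175532)/(-36725 - 245) + 403132)/(-19104 + 4*(-409)²) = (-32723/(-36970) + 403132)/(-19104 + 4*167281) = (-32723*(-1/36970) + 403132)/(-19104 + 669124) = (32723/36970 + 403132)/650020 = (14903822763/36970)*(1/650020) = 14903822763/24031239400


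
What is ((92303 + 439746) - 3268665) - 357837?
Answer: -3094453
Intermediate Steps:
((92303 + 439746) - 3268665) - 357837 = (532049 - 3268665) - 357837 = -2736616 - 357837 = -3094453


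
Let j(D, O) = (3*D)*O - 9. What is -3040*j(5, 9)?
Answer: -383040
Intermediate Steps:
j(D, O) = -9 + 3*D*O (j(D, O) = 3*D*O - 9 = -9 + 3*D*O)
-3040*j(5, 9) = -3040*(-9 + 3*5*9) = -3040*(-9 + 135) = -3040*126 = -383040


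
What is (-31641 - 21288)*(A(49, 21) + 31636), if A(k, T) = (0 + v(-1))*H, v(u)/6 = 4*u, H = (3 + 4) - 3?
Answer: -1669380660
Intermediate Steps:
H = 4 (H = 7 - 3 = 4)
v(u) = 24*u (v(u) = 6*(4*u) = 24*u)
A(k, T) = -96 (A(k, T) = (0 + 24*(-1))*4 = (0 - 24)*4 = -24*4 = -96)
(-31641 - 21288)*(A(49, 21) + 31636) = (-31641 - 21288)*(-96 + 31636) = -52929*31540 = -1669380660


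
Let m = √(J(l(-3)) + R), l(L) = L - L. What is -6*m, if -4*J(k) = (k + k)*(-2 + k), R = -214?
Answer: -6*I*√214 ≈ -87.772*I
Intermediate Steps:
l(L) = 0
J(k) = -k*(-2 + k)/2 (J(k) = -(k + k)*(-2 + k)/4 = -2*k*(-2 + k)/4 = -k*(-2 + k)/2)
m = I*√214 (m = √((½)*0*(2 - 1*0) - 214) = √((½)*0*(2 + 0) - 214) = √((½)*0*2 - 214) = √(0 - 214) = √(-214) = I*√214 ≈ 14.629*I)
-6*m = -6*I*√214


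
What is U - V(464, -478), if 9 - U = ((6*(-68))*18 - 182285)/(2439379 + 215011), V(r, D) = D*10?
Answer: 12712063339/2654390 ≈ 4789.1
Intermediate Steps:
V(r, D) = 10*D
U = 24079139/2654390 (U = 9 - ((6*(-68))*18 - 182285)/(2439379 + 215011) = 9 - (-408*18 - 182285)/2654390 = 9 - (-7344 - 182285)/2654390 = 9 - (-189629)/2654390 = 9 - 1*(-189629/2654390) = 9 + 189629/2654390 = 24079139/2654390 ≈ 9.0714)
U - V(464, -478) = 24079139/2654390 - 10*(-478) = 24079139/2654390 - 1*(-4780) = 24079139/2654390 + 4780 = 12712063339/2654390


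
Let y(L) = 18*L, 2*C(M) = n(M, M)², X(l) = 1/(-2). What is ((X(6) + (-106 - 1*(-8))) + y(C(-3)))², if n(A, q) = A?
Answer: 1225/4 ≈ 306.25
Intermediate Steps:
X(l) = -½
C(M) = M²/2
((X(6) + (-106 - 1*(-8))) + y(C(-3)))² = ((-½ + (-106 - 1*(-8))) + 18*((½)*(-3)²))² = ((-½ + (-106 + 8)) + 18*((½)*9))² = ((-½ - 98) + 18*(9/2))² = (-197/2 + 81)² = (-35/2)² = 1225/4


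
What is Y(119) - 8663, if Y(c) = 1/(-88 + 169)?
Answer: -701702/81 ≈ -8663.0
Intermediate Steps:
Y(c) = 1/81
Y(119) - 8663 = 1/81 - 8663 = -701702/81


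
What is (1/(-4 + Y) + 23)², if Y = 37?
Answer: 577600/1089 ≈ 530.39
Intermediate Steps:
(1/(-4 + Y) + 23)² = (1/(-4 + 37) + 23)² = (1/33 + 23)² = (760/33)² = 577600/1089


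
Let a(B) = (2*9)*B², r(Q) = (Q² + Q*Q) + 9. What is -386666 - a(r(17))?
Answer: -6588908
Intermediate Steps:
r(Q) = 9 + 2*Q² (r(Q) = (Q² + Q²) + 9 = 2*Q² + 9 = 9 + 2*Q²)
a(B) = 18*B²
-386666 - a(r(17)) = -386666 - 18*(9 + 2*17²)² = -386666 - 18*(9 + 2*289)² = -386666 - 18*(9 + 578)² = -386666 - 18*587² = -386666 - 18*344569 = -386666 - 1*6202242 = -386666 - 6202242 = -6588908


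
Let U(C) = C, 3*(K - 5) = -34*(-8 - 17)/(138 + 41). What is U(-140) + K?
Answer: -71645/537 ≈ -133.42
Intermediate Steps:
K = 3535/537 (K = 5 + (-34*(-8 - 17)/(138 + 41))/3 = 5 + (-(-850)/179)/3 = 5 + (-34*(-25/179))/3 = 5 + (⅓)*(850/179) = 5 + 850/537 = 3535/537 ≈ 6.5829)
U(-140) + K = -140 + 3535/537 = -71645/537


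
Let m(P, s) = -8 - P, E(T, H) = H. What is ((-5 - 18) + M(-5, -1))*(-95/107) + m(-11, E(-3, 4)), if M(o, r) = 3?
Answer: 2221/107 ≈ 20.757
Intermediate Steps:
((-5 - 18) + M(-5, -1))*(-95/107) + m(-11, E(-3, 4)) = ((-5 - 18) + 3)*(-95/107) + (-8 - 1*(-11)) = (-23 + 3)*(-95*1/107) + (-8 + 11) = -20*(-95/107) + 3 = 1900/107 + 3 = 2221/107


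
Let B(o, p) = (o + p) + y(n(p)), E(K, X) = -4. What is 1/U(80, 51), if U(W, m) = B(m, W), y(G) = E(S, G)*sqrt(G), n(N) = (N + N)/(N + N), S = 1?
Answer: 1/127 ≈ 0.0078740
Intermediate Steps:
n(N) = 1 (n(N) = (2*N)/((2*N)) = (2*N)*(1/(2*N)) = 1)
y(G) = -4*sqrt(G)
B(o, p) = -4 + o + p (B(o, p) = (o + p) - 4*sqrt(1) = (o + p) - 4*1 = (o + p) - 4 = -4 + o + p)
U(W, m) = -4 + W + m (U(W, m) = -4 + m + W = -4 + W + m)
1/U(80, 51) = 1/(-4 + 80 + 51) = 1/127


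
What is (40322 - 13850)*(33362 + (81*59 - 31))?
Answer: 1008847920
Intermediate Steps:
(40322 - 13850)*(33362 + (81*59 - 31)) = 26472*(33362 + (4779 - 31)) = 26472*(33362 + 4748) = 26472*38110 = 1008847920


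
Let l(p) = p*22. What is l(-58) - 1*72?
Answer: -1348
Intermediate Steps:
l(p) = 22*p
l(-58) - 1*72 = 22*(-58) - 1*72 = -1276 - 72 = -1348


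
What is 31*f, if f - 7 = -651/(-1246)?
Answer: 41509/178 ≈ 233.20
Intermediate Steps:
f = 1339/178 (f = 7 - 651/(-1246) = 7 - 651*(-1/1246) = 7 + 93/178 = 1339/178 ≈ 7.5225)
31*f = 31*(1339/178) = 41509/178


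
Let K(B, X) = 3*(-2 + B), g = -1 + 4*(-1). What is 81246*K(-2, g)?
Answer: -974952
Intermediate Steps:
g = -5 (g = -1 - 4 = -5)
K(B, X) = -6 + 3*B
81246*K(-2, g) = 81246*(-6 + 3*(-2)) = 81246*(-6 - 6) = 81246*(-12) = -974952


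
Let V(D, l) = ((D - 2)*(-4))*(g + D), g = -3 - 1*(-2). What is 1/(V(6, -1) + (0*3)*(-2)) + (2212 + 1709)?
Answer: 313679/80 ≈ 3921.0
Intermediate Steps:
g = -1 (g = -3 + 2 = -1)
V(D, l) = (-1 + D)*(8 - 4*D) (V(D, l) = ((D - 2)*(-4))*(-1 + D) = ((-2 + D)*(-4))*(-1 + D) = (8 - 4*D)*(-1 + D) = (-1 + D)*(8 - 4*D))
1/(V(6, -1) + (0*3)*(-2)) + (2212 + 1709) = 1/((-8 - 4*6**2 + 12*6) + (0*3)*(-2)) + (2212 + 1709) = 1/((-8 - 4*36 + 72) + 0*(-2)) + 3921 = 1/((-8 - 144 + 72) + 0) + 3921 = 1/(-80 + 0) + 3921 = 1/(-80) + 3921 = -1/80 + 3921 = 313679/80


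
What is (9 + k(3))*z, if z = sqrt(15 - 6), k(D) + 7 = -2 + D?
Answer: 9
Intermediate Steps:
k(D) = -9 + D (k(D) = -7 + (-2 + D) = -9 + D)
z = 3 (z = sqrt(9) = 3)
(9 + k(3))*z = (9 + (-9 + 3))*3 = (9 - 6)*3 = 3*3 = 9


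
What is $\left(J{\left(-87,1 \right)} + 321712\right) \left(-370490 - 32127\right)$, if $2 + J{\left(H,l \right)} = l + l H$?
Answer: $-129491290008$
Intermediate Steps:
$J{\left(H,l \right)} = -2 + l + H l$ ($J{\left(H,l \right)} = -2 + \left(l + l H\right) = -2 + \left(l + H l\right) = -2 + l + H l$)
$\left(J{\left(-87,1 \right)} + 321712\right) \left(-370490 - 32127\right) = \left(\left(-2 + 1 - 87\right) + 321712\right) \left(-370490 - 32127\right) = \left(\left(-2 + 1 - 87\right) + 321712\right) \left(-402617\right) = \left(-88 + 321712\right) \left(-402617\right) = 321624 \left(-402617\right) = -129491290008$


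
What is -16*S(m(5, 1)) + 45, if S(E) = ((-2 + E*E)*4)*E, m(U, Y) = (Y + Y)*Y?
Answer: -211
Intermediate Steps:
m(U, Y) = 2*Y² (m(U, Y) = (2*Y)*Y = 2*Y²)
S(E) = E*(-8 + 4*E²) (S(E) = ((-2 + E²)*4)*E = (-8 + 4*E²)*E = E*(-8 + 4*E²))
-16*S(m(5, 1)) + 45 = -64*2*1²*(-2 + (2*1²)²) + 45 = -64*2*1*(-2 + (2*1)²) + 45 = -64*2*(-2 + 2²) + 45 = -64*2*(-2 + 4) + 45 = -64*2*2 + 45 = -16*16 + 45 = -256 + 45 = -211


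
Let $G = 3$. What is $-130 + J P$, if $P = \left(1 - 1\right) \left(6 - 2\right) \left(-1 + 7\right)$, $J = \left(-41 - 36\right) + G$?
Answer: $-130$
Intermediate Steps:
$J = -74$ ($J = \left(-41 - 36\right) + 3 = -77 + 3 = -74$)
$P = 0$ ($P = 0 \cdot 4 \cdot 6 = 0 \cdot 6 = 0$)
$-130 + J P = -130 - 0 = -130 + 0 = -130$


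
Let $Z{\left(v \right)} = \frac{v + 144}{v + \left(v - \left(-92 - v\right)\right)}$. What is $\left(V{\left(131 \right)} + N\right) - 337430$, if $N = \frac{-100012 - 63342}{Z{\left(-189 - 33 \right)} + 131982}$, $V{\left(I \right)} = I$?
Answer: $- \frac{12776552866625}{37878873} \approx -3.373 \cdot 10^{5}$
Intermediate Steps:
$Z{\left(v \right)} = \frac{144 + v}{92 + 3 v}$ ($Z{\left(v \right)} = \frac{144 + v}{v + \left(v + \left(92 + v\right)\right)} = \frac{144 + v}{v + \left(92 + 2 v\right)} = \frac{144 + v}{92 + 3 v}$)
$N = - \frac{46882598}{37878873}$ ($N = \frac{-100012 - 63342}{\frac{144 - 222}{92 + 3 \left(-189 - 33\right)} + 131982} = - \frac{163354}{\frac{144 - 222}{92 + 3 \left(-222\right)} + 131982} = - \frac{163354}{\frac{1}{92 - 666} \left(-78\right) + 131982} = - \frac{163354}{\frac{1}{-574} \left(-78\right) + 131982} = - \frac{163354}{\left(- \frac{1}{574}\right) \left(-78\right) + 131982} = - \frac{163354}{\frac{39}{287} + 131982} = - \frac{163354}{\frac{37878873}{287}} = \left(-163354\right) \frac{287}{37878873} = - \frac{46882598}{37878873} \approx -1.2377$)
$\left(V{\left(131 \right)} + N\right) - 337430 = \left(131 - \frac{46882598}{37878873}\right) - 337430 = \frac{4915249765}{37878873} - 337430 = - \frac{12776552866625}{37878873}$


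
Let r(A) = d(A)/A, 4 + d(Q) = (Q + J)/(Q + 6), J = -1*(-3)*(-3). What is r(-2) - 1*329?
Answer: -2605/8 ≈ -325.63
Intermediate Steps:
J = -9 (J = 3*(-3) = -9)
d(Q) = -4 + (-9 + Q)/(6 + Q) (d(Q) = -4 + (Q - 9)/(Q + 6) = -4 + (-9 + Q)/(6 + Q))
r(A) = 3*(-11 - A)/(A*(6 + A)) (r(A) = (3*(-11 - A)/(6 + A))/A = 3*(-11 - A)/(A*(6 + A)))
r(-2) - 1*329 = 3*(-11 - 1*(-2))/(-2*(6 - 2)) - 1*329 = 3*(-½)*(-11 + 2)/4 - 329 = 3*(-½)*(¼)*(-9) - 329 = 27/8 - 329 = -2605/8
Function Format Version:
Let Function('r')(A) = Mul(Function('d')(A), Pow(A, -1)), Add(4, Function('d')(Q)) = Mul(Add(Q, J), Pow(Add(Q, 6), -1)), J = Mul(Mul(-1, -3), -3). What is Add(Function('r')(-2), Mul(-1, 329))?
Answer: Rational(-2605, 8) ≈ -325.63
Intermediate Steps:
J = -9 (J = Mul(3, -3) = -9)
Function('d')(Q) = Add(-4, Mul(Pow(Add(6, Q), -1), Add(-9, Q))) (Function('d')(Q) = Add(-4, Mul(Add(Q, -9), Pow(Add(Q, 6), -1))) = Add(-4, Mul(Add(-9, Q), Pow(Add(6, Q), -1))) = Add(-4, Mul(Pow(Add(6, Q), -1), Add(-9, Q))))
Function('r')(A) = Mul(3, Pow(A, -1), Pow(Add(6, A), -1), Add(-11, Mul(-1, A))) (Function('r')(A) = Mul(Mul(3, Pow(Add(6, A), -1), Add(-11, Mul(-1, A))), Pow(A, -1)) = Mul(3, Pow(A, -1), Pow(Add(6, A), -1), Add(-11, Mul(-1, A))))
Add(Function('r')(-2), Mul(-1, 329)) = Add(Mul(3, Pow(-2, -1), Pow(Add(6, -2), -1), Add(-11, Mul(-1, -2))), Mul(-1, 329)) = Add(Mul(3, Rational(-1, 2), Pow(4, -1), Add(-11, 2)), -329) = Add(Mul(3, Rational(-1, 2), Rational(1, 4), -9), -329) = Add(Rational(27, 8), -329) = Rational(-2605, 8)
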